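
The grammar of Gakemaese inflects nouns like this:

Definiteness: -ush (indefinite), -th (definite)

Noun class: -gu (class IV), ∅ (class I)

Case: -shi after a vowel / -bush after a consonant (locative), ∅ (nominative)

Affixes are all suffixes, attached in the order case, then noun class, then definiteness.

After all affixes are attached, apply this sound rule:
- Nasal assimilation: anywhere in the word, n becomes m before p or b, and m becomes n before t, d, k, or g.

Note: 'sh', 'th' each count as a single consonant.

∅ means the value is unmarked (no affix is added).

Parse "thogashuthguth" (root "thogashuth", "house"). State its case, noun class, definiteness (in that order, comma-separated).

Segment: thogashuth-gu-th.
case: ∅ → nominative.
noun class: -gu → class IV.
definiteness: -th → definite.

nominative, class IV, definite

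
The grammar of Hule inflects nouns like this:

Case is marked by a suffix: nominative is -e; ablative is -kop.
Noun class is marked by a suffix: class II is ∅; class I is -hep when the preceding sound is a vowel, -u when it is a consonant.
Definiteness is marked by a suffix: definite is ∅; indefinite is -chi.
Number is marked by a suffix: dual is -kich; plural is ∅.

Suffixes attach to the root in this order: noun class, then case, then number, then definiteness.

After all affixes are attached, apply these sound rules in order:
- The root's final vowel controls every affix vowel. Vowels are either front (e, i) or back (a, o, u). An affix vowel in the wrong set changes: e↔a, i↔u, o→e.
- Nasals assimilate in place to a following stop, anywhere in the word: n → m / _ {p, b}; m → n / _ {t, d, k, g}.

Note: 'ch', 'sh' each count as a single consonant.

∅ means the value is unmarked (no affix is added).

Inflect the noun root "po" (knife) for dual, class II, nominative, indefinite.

noun class = class II: zero marking, form stays po.
Attach case nominative -e → poe.
Attach number dual -kich → poekich.
Attach definiteness indefinite -chi → poekichchi.
Apply vowel harmony: poekichchi → poakuchchu.
Nasal assimilation: no change.

poakuchchu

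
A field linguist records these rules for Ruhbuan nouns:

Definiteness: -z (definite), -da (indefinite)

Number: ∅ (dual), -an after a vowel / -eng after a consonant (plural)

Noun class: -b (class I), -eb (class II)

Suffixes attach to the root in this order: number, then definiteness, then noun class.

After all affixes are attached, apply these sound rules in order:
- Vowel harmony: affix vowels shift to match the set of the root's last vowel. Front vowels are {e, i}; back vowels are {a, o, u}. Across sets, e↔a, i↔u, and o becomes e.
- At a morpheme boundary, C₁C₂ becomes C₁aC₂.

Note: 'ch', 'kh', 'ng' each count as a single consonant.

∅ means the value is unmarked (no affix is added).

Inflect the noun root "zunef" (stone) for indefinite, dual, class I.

number = dual: zero marking, form stays zunef.
Attach definiteness indefinite -da → zunefda.
Attach noun class class I -b → zunefdab.
Apply vowel harmony: zunefdab → zunefdeb.
Apply epenthesis: zunefdeb → zunefadeb.

zunefadeb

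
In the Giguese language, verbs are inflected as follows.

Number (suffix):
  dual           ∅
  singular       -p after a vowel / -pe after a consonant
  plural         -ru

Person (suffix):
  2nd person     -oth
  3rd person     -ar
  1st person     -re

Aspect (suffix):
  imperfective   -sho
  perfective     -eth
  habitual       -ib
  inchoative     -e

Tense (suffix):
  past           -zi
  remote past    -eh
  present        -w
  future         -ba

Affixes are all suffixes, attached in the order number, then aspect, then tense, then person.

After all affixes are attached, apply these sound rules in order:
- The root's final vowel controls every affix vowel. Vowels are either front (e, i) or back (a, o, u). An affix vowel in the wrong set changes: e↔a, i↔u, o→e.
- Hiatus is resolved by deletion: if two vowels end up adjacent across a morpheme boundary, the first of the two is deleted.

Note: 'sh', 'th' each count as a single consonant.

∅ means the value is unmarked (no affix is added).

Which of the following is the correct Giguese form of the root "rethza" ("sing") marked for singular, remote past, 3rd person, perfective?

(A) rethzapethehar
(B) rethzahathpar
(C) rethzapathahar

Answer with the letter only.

C

Attach number singular -p (after vowel 'a') → rethzap.
Attach aspect perfective -eth → rethzapeth.
Attach tense remote past -eh → rethzapetheh.
Attach person 3rd person -ar → rethzapethehar.
Apply vowel harmony: rethzapethehar → rethzapathahar.
Vowel deletion: no change.
So the correct form is rethzapathahar, option (C).
(A) rethzapethehar is wrong: it fails to apply the sound rule(s).
(B) rethzahathpar is wrong: it has the affixes in the wrong order.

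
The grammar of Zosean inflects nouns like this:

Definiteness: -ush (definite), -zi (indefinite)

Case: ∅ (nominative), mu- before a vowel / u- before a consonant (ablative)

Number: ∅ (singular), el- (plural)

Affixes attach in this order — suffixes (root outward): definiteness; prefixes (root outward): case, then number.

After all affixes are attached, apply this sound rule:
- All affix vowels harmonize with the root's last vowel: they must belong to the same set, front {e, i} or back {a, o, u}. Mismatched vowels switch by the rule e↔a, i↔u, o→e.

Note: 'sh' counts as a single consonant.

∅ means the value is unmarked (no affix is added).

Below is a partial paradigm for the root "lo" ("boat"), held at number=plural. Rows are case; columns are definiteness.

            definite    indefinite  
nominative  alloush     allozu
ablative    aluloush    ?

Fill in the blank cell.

Attach definiteness indefinite -zi → lozi.
Attach case ablative u- (before consonant 'l') → ulozi.
Attach number plural el- → elulozi.
Apply vowel harmony: elulozi → alulozu.

alulozu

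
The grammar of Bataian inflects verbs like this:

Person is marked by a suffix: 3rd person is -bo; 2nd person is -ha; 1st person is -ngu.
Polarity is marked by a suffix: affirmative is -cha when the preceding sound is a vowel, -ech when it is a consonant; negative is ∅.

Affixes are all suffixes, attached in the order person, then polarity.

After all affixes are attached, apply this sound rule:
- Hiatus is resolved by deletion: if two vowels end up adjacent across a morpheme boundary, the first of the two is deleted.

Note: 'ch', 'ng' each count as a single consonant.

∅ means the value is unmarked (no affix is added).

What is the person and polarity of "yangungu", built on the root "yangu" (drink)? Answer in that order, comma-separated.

Segment: yangu-ngu.
person: -ngu → 1st person.
polarity: ∅ → negative.

1st person, negative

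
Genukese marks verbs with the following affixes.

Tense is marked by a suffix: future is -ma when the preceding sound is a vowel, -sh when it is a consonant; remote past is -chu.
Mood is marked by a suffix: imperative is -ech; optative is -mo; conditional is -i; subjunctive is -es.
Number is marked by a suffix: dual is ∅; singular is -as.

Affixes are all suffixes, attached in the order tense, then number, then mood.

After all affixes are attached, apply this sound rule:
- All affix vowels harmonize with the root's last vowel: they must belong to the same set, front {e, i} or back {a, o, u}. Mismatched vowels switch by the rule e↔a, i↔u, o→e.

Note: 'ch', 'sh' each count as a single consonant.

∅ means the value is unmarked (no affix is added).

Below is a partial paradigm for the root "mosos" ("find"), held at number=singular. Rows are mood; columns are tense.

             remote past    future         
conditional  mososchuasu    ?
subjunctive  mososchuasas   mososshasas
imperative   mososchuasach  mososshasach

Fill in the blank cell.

mososshasu

Attach tense future -sh (after consonant 's') → mosossh.
Attach number singular -as → mososshas.
Attach mood conditional -i → mososshasi.
Apply vowel harmony: mososshasi → mososshasu.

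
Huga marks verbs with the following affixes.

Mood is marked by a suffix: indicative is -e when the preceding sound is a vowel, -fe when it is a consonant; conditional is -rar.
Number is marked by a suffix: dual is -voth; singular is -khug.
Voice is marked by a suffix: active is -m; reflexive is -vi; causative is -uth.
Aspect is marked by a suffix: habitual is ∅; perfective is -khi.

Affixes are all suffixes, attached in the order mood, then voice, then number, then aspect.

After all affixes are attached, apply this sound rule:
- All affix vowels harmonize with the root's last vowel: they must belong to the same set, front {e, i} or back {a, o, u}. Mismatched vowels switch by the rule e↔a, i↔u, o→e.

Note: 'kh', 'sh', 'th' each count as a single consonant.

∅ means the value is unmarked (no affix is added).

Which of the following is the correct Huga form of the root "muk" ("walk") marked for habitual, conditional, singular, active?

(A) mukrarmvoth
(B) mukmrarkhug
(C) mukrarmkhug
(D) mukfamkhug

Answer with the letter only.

C

Attach mood conditional -rar → mukrar.
Attach voice active -m → mukrarm.
Attach number singular -khug → mukrarmkhug.
aspect = habitual: zero marking, form stays mukrarmkhug.
Vowel harmony: no change.
So the correct form is mukrarmkhug, option (C).
(B) mukmrarkhug is wrong: it has the affixes in the wrong order.
(D) mukfamkhug is wrong: it uses indicative instead of conditional for mood.
(A) mukrarmvoth is wrong: it uses dual instead of singular for number.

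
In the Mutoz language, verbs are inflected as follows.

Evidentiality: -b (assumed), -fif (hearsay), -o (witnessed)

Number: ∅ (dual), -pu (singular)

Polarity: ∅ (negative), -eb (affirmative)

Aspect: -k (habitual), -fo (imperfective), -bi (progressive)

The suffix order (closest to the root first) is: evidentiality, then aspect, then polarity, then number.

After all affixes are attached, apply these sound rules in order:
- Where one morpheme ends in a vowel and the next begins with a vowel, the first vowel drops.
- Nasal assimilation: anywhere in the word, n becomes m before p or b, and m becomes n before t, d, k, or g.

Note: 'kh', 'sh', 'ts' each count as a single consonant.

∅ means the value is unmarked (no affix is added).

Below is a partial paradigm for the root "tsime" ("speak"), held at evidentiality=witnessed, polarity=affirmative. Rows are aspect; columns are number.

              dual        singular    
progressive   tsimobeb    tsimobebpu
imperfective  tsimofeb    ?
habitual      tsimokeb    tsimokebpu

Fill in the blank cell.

Attach evidentiality witnessed -o → tsimeo.
Attach aspect imperfective -fo → tsimeofo.
Attach polarity affirmative -eb → tsimeofoeb.
Attach number singular -pu → tsimeofoebpu.
Apply vowel deletion: tsimeofoebpu → tsimofebpu.
Nasal assimilation: no change.

tsimofebpu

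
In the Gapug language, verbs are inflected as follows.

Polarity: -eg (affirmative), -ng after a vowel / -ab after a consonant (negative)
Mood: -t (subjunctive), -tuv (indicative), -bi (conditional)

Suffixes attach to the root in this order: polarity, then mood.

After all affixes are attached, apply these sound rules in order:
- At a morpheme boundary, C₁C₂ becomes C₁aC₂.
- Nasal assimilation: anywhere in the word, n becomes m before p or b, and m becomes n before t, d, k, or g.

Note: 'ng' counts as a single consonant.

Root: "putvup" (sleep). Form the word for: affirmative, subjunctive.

putvupegat

Attach polarity affirmative -eg → putvupeg.
Attach mood subjunctive -t → putvupegt.
Apply epenthesis: putvupegt → putvupegat.
Nasal assimilation: no change.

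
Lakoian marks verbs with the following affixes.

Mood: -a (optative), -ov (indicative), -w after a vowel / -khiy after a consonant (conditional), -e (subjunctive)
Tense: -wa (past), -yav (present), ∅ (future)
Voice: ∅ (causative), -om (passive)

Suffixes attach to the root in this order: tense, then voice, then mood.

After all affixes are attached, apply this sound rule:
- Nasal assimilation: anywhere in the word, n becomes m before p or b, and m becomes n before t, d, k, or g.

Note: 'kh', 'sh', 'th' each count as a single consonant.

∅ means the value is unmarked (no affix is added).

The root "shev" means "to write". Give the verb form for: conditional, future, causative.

shevkhiy

tense = future: zero marking, form stays shev.
voice = causative: zero marking, form stays shev.
Attach mood conditional -khiy (after consonant 'v') → shevkhiy.
Nasal assimilation: no change.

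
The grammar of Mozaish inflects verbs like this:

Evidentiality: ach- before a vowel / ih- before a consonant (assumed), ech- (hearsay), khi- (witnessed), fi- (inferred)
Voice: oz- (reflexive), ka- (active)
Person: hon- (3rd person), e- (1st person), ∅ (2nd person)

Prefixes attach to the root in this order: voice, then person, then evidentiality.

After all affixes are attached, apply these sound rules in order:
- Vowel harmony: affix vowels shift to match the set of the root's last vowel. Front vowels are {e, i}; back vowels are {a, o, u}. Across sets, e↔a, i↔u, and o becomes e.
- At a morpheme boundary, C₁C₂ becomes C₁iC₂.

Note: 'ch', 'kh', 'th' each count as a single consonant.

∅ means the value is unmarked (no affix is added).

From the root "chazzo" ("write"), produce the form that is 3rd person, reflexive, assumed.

uhihonozichazzo

Attach voice reflexive oz- → ozchazzo.
Attach person 3rd person hon- → honozchazzo.
Attach evidentiality assumed ih- (before consonant 'h') → ihhonozchazzo.
Apply vowel harmony: ihhonozchazzo → uhhonozchazzo.
Apply epenthesis: uhhonozchazzo → uhihonozichazzo.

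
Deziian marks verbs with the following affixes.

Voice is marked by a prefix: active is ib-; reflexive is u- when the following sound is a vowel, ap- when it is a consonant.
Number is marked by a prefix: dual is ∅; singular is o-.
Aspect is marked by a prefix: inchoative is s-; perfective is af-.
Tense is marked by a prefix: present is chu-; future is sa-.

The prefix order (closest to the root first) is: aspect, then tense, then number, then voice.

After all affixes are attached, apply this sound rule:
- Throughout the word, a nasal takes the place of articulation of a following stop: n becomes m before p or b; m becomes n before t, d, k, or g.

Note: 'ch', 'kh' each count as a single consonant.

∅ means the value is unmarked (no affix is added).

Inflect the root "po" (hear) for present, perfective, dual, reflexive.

apchuafpo

Attach aspect perfective af- → afpo.
Attach tense present chu- → chuafpo.
number = dual: zero marking, form stays chuafpo.
Attach voice reflexive ap- (before consonant 'ch') → apchuafpo.
Nasal assimilation: no change.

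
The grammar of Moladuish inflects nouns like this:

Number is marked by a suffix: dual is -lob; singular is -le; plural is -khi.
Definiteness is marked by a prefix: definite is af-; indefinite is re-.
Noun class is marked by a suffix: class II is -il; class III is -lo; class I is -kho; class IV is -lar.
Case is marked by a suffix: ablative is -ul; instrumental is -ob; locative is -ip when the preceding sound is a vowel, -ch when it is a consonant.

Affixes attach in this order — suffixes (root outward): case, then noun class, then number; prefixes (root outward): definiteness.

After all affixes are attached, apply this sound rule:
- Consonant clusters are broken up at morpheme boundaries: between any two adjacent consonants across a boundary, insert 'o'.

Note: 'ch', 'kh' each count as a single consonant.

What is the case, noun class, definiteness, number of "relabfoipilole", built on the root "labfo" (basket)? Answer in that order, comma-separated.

Segment: re-labfo-ip-il-le.
case: -ip/ch → locative.
noun class: -il → class II.
definiteness: re- → indefinite.
number: -le → singular.

locative, class II, indefinite, singular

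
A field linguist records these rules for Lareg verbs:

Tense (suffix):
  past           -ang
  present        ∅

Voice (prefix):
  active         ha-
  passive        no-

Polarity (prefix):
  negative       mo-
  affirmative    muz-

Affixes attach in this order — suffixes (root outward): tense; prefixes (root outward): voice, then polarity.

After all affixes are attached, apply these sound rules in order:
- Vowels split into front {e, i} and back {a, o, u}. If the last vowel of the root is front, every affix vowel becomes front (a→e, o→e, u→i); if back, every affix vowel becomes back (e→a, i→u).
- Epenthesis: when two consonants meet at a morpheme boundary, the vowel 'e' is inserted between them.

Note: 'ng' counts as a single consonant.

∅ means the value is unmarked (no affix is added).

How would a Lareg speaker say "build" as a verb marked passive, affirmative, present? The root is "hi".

mizenehi

Attach voice passive no- → nohi.
tense = present: zero marking, form stays nohi.
Attach polarity affirmative muz- → muznohi.
Apply vowel harmony: muznohi → miznehi.
Apply epenthesis: miznehi → mizenehi.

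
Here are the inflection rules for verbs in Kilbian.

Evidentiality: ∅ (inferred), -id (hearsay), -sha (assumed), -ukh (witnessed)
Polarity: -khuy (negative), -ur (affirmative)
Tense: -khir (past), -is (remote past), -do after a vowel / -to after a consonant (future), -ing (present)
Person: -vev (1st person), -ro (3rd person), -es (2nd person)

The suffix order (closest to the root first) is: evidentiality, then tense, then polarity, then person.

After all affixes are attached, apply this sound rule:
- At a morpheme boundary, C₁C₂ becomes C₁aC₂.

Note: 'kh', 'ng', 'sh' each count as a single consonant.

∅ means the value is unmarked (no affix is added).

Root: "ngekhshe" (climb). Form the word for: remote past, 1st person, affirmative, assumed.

ngekhsheshaisuravev

Attach evidentiality assumed -sha → ngekhshesha.
Attach tense remote past -is → ngekhsheshais.
Attach polarity affirmative -ur → ngekhsheshaisur.
Attach person 1st person -vev → ngekhsheshaisurvev.
Apply epenthesis: ngekhsheshaisurvev → ngekhsheshaisuravev.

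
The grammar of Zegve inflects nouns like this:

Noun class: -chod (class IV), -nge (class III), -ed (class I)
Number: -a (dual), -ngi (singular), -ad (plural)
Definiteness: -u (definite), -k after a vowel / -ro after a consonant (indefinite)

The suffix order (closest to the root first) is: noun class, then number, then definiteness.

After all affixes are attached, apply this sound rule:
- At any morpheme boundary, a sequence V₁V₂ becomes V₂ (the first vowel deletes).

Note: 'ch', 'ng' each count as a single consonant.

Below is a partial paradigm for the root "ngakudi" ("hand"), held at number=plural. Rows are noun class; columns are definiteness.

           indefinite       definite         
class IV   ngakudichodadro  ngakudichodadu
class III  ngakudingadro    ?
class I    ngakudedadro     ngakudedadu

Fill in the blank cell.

ngakudingadu

Attach noun class class III -nge → ngakudinge.
Attach number plural -ad → ngakudingead.
Attach definiteness definite -u → ngakudingeadu.
Apply vowel deletion: ngakudingeadu → ngakudingadu.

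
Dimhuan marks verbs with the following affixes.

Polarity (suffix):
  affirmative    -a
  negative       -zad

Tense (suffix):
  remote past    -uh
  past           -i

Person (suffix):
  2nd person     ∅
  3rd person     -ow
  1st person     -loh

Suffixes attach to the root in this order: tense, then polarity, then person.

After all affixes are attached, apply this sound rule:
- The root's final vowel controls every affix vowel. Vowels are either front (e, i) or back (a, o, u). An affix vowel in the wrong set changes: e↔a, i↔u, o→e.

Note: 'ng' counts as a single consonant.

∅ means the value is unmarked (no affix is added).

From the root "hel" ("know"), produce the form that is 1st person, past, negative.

helizedleh

Attach tense past -i → heli.
Attach polarity negative -zad → helizad.
Attach person 1st person -loh → helizadloh.
Apply vowel harmony: helizadloh → helizedleh.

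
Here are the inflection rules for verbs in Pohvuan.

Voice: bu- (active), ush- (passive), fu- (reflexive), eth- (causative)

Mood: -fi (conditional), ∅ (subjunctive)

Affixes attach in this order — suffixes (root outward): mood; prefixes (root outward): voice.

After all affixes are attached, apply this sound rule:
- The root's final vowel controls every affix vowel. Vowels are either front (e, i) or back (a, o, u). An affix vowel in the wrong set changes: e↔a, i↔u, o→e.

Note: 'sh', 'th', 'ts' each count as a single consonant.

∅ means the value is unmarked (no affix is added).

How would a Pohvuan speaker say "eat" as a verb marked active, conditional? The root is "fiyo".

Attach voice active bu- → bufiyo.
Attach mood conditional -fi → bufiyofi.
Apply vowel harmony: bufiyofi → bufiyofu.

bufiyofu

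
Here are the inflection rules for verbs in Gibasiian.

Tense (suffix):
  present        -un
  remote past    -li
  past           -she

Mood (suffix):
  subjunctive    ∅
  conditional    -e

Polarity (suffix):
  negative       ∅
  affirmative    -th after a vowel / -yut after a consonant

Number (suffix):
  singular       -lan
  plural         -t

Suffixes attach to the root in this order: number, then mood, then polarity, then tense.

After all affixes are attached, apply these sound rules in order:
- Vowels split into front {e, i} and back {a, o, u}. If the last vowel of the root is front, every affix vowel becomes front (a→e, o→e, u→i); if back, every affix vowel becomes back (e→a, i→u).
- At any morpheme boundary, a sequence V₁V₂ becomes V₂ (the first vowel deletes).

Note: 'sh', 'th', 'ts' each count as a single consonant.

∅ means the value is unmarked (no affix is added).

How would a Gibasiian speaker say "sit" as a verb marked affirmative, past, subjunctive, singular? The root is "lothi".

Attach number singular -lan → lothilan.
mood = subjunctive: zero marking, form stays lothilan.
Attach polarity affirmative -yut (after consonant 'n') → lothilanyut.
Attach tense past -she → lothilanyutshe.
Apply vowel harmony: lothilanyutshe → lothilenyitshe.
Vowel deletion: no change.

lothilenyitshe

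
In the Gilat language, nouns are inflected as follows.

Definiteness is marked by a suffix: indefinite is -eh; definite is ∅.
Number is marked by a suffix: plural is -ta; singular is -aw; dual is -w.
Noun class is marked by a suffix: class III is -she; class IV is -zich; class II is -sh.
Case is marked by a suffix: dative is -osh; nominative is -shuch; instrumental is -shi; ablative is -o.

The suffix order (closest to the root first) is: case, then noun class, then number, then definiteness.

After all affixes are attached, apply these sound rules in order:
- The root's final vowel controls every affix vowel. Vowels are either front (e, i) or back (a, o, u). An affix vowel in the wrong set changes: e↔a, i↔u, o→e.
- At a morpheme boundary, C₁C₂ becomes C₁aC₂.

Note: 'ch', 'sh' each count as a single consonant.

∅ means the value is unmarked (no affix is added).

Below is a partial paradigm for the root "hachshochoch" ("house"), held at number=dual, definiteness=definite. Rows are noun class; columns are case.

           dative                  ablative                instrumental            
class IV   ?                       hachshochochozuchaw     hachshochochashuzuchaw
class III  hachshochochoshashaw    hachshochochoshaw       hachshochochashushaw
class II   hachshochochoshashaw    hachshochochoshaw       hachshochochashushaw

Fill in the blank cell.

Attach case dative -osh → hachshochochosh.
Attach noun class class IV -zich → hachshochochoshzich.
Attach number dual -w → hachshochochoshzichw.
definiteness = definite: zero marking, form stays hachshochochoshzichw.
Apply vowel harmony: hachshochochoshzichw → hachshochochoshzuchw.
Apply epenthesis: hachshochochoshzuchw → hachshochochoshazuchaw.

hachshochochoshazuchaw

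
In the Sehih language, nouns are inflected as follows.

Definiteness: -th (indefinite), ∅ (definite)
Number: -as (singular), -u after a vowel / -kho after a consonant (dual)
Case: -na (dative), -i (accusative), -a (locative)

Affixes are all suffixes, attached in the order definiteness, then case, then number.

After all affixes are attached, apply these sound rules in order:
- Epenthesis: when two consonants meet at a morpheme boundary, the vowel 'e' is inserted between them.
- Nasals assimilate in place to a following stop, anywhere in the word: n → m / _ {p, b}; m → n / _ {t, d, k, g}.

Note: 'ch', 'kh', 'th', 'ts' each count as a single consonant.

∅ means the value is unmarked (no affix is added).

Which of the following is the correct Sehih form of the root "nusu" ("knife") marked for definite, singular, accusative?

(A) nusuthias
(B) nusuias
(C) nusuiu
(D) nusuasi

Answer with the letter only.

B

definiteness = definite: zero marking, form stays nusu.
Attach case accusative -i → nusui.
Attach number singular -as → nusuias.
Epenthesis: no change.
Nasal assimilation: no change.
So the correct form is nusuias, option (B).
(D) nusuasi is wrong: it has the affixes in the wrong order.
(A) nusuthias is wrong: it uses indefinite instead of definite for definiteness.
(C) nusuiu is wrong: it uses dual instead of singular for number.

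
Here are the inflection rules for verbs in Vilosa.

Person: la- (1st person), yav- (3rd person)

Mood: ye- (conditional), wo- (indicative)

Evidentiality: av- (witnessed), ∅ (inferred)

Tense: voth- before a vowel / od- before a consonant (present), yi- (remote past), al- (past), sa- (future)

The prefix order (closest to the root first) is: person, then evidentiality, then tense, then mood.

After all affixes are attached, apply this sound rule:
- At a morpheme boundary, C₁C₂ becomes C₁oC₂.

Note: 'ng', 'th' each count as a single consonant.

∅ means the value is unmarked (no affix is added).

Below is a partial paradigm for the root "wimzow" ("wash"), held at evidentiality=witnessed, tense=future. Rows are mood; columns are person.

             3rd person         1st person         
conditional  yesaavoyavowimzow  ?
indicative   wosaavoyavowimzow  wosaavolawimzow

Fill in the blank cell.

Attach person 1st person la- → lawimzow.
Attach evidentiality witnessed av- → avlawimzow.
Attach tense future sa- → saavlawimzow.
Attach mood conditional ye- → yesaavlawimzow.
Apply epenthesis: yesaavlawimzow → yesaavolawimzow.

yesaavolawimzow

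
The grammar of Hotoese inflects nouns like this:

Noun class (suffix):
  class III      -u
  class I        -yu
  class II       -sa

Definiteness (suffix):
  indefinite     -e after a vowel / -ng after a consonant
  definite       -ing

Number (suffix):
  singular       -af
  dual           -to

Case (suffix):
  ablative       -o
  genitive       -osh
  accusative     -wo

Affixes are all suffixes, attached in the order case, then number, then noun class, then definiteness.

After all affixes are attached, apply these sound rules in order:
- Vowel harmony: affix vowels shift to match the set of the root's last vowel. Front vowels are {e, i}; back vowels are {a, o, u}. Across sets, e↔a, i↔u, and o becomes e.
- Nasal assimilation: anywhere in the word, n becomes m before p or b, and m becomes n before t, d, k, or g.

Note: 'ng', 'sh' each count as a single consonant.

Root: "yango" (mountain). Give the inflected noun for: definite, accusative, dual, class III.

Attach case accusative -wo → yangowo.
Attach number dual -to → yangowoto.
Attach noun class class III -u → yangowotou.
Attach definiteness definite -ing → yangowotouing.
Apply vowel harmony: yangowotouing → yangowotouung.
Nasal assimilation: no change.

yangowotouung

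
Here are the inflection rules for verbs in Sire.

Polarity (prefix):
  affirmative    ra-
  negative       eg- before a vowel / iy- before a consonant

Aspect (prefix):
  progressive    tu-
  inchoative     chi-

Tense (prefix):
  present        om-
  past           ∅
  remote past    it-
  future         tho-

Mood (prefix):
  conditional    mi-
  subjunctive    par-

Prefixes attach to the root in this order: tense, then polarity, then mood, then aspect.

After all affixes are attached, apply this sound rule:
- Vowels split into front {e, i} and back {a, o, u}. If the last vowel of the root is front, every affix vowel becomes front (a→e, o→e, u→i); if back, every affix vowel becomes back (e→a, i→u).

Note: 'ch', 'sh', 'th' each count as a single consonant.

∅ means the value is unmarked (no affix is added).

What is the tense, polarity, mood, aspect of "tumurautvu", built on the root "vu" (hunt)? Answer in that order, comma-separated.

Segment: tu-mi-ra-it-vu.
tense: it- → remote past.
polarity: ra- → affirmative.
mood: mi- → conditional.
aspect: tu- → progressive.

remote past, affirmative, conditional, progressive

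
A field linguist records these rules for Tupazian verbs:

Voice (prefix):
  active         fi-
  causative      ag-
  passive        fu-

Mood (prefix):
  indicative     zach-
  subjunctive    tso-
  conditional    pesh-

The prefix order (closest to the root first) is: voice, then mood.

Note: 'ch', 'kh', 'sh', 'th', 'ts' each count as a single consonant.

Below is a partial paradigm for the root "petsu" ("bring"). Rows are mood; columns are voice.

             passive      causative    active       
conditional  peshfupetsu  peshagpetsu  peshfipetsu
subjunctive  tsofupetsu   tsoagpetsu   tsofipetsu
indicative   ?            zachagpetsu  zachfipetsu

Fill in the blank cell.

zachfupetsu

Attach voice passive fu- → fupetsu.
Attach mood indicative zach- → zachfupetsu.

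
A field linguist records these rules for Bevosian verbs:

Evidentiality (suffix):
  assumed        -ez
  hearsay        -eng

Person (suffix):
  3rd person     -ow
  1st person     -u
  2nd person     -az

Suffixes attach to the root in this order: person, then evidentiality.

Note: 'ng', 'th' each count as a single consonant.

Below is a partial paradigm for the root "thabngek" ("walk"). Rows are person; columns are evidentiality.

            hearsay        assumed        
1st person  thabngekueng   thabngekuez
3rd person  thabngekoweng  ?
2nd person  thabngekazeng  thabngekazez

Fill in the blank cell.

Attach person 3rd person -ow → thabngekow.
Attach evidentiality assumed -ez → thabngekowez.

thabngekowez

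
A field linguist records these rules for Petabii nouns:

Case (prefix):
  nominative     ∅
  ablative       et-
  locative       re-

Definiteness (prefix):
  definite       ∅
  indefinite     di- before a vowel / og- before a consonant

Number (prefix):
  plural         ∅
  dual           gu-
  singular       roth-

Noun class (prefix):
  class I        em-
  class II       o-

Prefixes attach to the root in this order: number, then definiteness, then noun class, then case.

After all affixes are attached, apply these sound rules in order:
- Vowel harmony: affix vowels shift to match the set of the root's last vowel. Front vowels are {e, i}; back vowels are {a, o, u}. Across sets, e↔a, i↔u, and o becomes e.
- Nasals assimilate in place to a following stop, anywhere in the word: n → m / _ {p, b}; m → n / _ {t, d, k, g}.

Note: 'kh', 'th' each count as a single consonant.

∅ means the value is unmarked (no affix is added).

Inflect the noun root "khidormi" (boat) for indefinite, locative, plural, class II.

reeegkhidormi

number = plural: zero marking, form stays khidormi.
Attach definiteness indefinite og- (before consonant 'kh') → ogkhidormi.
Attach noun class class II o- → oogkhidormi.
Attach case locative re- → reoogkhidormi.
Apply vowel harmony: reoogkhidormi → reeegkhidormi.
Nasal assimilation: no change.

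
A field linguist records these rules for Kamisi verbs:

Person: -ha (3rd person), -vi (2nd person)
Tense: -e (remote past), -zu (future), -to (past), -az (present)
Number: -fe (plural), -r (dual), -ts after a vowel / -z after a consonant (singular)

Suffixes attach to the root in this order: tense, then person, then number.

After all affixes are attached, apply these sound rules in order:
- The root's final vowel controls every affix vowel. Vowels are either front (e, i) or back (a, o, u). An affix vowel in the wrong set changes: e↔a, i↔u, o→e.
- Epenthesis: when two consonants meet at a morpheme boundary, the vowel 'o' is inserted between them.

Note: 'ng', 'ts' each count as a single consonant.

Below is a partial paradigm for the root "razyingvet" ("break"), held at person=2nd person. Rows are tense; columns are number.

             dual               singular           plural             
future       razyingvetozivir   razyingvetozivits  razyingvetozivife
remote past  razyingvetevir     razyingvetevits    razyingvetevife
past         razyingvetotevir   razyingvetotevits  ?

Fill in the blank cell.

Attach tense past -to → razyingvetto.
Attach person 2nd person -vi → razyingvettovi.
Attach number plural -fe → razyingvettovife.
Apply vowel harmony: razyingvettovife → razyingvettevife.
Apply epenthesis: razyingvettevife → razyingvetotevife.

razyingvetotevife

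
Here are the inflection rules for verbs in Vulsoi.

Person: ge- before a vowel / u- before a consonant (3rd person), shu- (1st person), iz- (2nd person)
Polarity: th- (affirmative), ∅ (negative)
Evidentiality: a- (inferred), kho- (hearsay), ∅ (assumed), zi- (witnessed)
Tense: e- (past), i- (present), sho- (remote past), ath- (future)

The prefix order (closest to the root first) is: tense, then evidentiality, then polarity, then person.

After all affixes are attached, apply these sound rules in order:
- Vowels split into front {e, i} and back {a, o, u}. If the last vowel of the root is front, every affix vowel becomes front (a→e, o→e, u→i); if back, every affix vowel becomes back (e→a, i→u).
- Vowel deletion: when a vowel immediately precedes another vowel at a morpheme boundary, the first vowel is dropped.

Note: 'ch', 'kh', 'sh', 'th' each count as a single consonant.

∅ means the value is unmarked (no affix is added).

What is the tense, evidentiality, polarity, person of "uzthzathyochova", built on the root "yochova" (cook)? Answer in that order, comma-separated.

future, witnessed, affirmative, 2nd person

Segment: iz-th-zi-ath-yochova.
tense: ath- → future.
evidentiality: zi- → witnessed.
polarity: th- → affirmative.
person: iz- → 2nd person.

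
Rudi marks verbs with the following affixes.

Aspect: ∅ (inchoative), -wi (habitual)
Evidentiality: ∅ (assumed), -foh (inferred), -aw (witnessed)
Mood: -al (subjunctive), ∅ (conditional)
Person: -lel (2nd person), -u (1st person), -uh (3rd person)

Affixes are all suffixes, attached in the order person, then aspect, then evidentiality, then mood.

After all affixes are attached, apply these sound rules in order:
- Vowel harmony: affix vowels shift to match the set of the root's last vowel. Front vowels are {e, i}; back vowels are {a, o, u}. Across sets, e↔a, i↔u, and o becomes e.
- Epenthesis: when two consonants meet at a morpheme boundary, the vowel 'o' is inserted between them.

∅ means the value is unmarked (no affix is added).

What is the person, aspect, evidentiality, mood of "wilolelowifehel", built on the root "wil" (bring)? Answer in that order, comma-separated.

2nd person, habitual, inferred, subjunctive

Segment: wil-lel-wi-foh-al.
person: -lel → 2nd person.
aspect: -wi → habitual.
evidentiality: -foh → inferred.
mood: -al → subjunctive.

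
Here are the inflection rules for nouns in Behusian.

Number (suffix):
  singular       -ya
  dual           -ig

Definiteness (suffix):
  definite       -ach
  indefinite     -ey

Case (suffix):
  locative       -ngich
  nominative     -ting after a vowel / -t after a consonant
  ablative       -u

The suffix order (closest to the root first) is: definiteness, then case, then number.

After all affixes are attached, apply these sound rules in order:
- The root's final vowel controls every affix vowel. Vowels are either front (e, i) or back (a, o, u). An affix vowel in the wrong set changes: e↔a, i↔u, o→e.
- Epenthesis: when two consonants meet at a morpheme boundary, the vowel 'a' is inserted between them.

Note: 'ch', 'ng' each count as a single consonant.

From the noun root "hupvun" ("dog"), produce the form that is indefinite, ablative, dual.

Attach definiteness indefinite -ey → hupvuney.
Attach case ablative -u → hupvuneyu.
Attach number dual -ig → hupvuneyuig.
Apply vowel harmony: hupvuneyuig → hupvunayuug.
Epenthesis: no change.

hupvunayuug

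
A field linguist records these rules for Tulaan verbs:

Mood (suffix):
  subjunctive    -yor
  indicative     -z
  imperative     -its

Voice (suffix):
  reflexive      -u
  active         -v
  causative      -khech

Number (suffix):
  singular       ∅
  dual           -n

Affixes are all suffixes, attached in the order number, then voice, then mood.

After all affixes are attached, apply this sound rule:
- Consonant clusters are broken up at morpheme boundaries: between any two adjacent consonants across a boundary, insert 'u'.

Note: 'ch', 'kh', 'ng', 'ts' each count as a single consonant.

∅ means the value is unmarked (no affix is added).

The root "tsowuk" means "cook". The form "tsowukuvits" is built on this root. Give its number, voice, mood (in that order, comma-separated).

singular, active, imperative

Segment: tsowuk-v-its.
number: ∅ → singular.
voice: -v → active.
mood: -its → imperative.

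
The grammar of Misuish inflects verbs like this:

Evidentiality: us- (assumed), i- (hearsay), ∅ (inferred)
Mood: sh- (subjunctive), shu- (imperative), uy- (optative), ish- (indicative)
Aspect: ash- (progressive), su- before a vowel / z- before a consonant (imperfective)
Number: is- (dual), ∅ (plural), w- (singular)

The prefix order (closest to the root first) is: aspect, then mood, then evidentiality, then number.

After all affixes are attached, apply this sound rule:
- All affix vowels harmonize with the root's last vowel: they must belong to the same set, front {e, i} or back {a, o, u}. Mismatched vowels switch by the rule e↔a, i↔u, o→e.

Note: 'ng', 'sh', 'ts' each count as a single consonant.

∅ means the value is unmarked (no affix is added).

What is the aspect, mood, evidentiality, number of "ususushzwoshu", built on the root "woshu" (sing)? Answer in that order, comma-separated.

Segment: is-us-ish-z-woshu.
aspect: su/z- → imperfective.
mood: ish- → indicative.
evidentiality: us- → assumed.
number: is- → dual.

imperfective, indicative, assumed, dual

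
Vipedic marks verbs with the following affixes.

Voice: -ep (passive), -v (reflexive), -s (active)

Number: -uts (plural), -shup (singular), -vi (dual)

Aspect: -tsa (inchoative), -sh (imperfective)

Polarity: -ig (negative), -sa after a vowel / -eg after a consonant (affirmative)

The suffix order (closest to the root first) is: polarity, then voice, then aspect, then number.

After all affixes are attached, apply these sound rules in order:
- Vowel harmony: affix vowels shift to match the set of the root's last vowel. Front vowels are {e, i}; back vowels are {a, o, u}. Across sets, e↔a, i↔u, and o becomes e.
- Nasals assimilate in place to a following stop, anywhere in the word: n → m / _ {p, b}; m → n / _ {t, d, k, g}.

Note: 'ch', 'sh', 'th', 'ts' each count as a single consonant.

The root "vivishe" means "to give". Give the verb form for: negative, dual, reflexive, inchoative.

Attach polarity negative -ig → vivisheig.
Attach voice reflexive -v → vivisheigv.
Attach aspect inchoative -tsa → vivisheigvtsa.
Attach number dual -vi → vivisheigvtsavi.
Apply vowel harmony: vivisheigvtsavi → vivisheigvtsevi.
Nasal assimilation: no change.

vivisheigvtsevi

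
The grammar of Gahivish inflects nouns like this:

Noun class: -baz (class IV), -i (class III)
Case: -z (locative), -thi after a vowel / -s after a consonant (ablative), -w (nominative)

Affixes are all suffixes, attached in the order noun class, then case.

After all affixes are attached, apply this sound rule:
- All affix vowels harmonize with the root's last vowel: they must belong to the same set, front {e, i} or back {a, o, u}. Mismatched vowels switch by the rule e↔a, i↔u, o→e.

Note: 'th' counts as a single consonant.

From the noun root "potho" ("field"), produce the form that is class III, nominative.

Attach noun class class III -i → pothoi.
Attach case nominative -w → pothoiw.
Apply vowel harmony: pothoiw → pothouw.

pothouw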